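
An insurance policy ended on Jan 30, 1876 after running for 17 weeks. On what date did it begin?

October 3, 1875

Subtracting 17 weeks = 119 days from January 30, 1876.
Going back 30 days from January 30, 1876 reaches the end of the previous month; 119 − 30 = 89 left.
December 1875 has 31 days: 89 − 31 = 58 left.
November 1875 has 30 days: 58 − 30 = 28 left.
October 1875 has 31 days; 31 − 28 = 3 → October 3, 1875.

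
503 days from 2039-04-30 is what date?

September 14, 2040

Counting forward 503 days from April 30, 2039.
April has 30 days, so 30 − 30 = 0 days remain after April 30, 2039; 503 − 0 = 503 left.
May 2039 has 31 days: 503 − 31 = 472 left.
June 2039 has 30 days: 472 − 30 = 442 left.
July 2039 has 31 days: 442 − 31 = 411 left.
August 2039 has 31 days: 411 − 31 = 380 left.
September 2039 has 30 days: 380 − 30 = 350 left.
October 2039 has 31 days: 350 − 31 = 319 left.
November 2039 has 30 days: 319 − 30 = 289 left.
December 2039 has 31 days: 289 − 31 = 258 left.
January 2040 has 31 days: 258 − 31 = 227 left.
February 2040 has 29 days (2040 is a leap year): 227 − 29 = 198 left.
March 2040 has 31 days: 198 − 31 = 167 left.
April 2040 has 30 days: 167 − 30 = 137 left.
May 2040 has 31 days: 137 − 31 = 106 left.
June 2040 has 30 days: 106 − 30 = 76 left.
July 2040 has 31 days: 76 − 31 = 45 left.
August 2040 has 31 days: 45 − 31 = 14 left.
14 days into September 2040 → September 14, 2040.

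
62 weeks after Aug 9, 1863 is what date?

Adding 62 weeks = 434 days from August 9, 1863.
August has 31 days, so 31 − 9 = 22 days remain after August 9, 1863; 434 − 22 = 412 left.
September 1863 has 30 days: 412 − 30 = 382 left.
October 1863 has 31 days: 382 − 31 = 351 left.
November 1863 has 30 days: 351 − 30 = 321 left.
December 1863 has 31 days: 321 − 31 = 290 left.
January 1864 has 31 days: 290 − 31 = 259 left.
February 1864 has 29 days (1864 is a leap year): 259 − 29 = 230 left.
March 1864 has 31 days: 230 − 31 = 199 left.
April 1864 has 30 days: 199 − 30 = 169 left.
May 1864 has 31 days: 169 − 31 = 138 left.
June 1864 has 30 days: 138 − 30 = 108 left.
July 1864 has 31 days: 108 − 31 = 77 left.
August 1864 has 31 days: 77 − 31 = 46 left.
September 1864 has 30 days: 46 − 30 = 16 left.
16 days into October 1864 → October 16, 1864.

October 16, 1864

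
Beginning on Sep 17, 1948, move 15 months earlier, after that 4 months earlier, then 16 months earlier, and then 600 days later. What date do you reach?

Subtracting 15 months from September 17, 1948:
month 9 − 15 = -6, which is month 6 of year 1947 → June 1947.
Day 17 is valid in June, giving June 17, 1947.
Subtracting 4 months from June 17, 1947:
month 6 − 4 = 2 → February 1947.
Day 17 is valid in February, giving February 17, 1947.
Going back 16 months from February 17, 1947:
month 2 − 16 = -14, which is month 10 of year 1945 → October 1945.
Day 17 is valid in October, giving October 17, 1945.
Adding 600 days from October 17, 1945:
October has 31 days, so 31 − 17 = 14 days remain after October 17, 1945; 600 − 14 = 586 left.
November 1945 has 30 days: 586 − 30 = 556 left.
December 1945 has 31 days: 556 − 31 = 525 left.
January 1946 has 31 days: 525 − 31 = 494 left.
February 1946 has 28 days (1946 is not a leap year): 494 − 28 = 466 left.
March 1946 has 31 days: 466 − 31 = 435 left.
April 1946 has 30 days: 435 − 30 = 405 left.
May 1946 has 31 days: 405 − 31 = 374 left.
June 1946 has 30 days: 374 − 30 = 344 left.
July 1946 has 31 days: 344 − 31 = 313 left.
August 1946 has 31 days: 313 − 31 = 282 left.
September 1946 has 30 days: 282 − 30 = 252 left.
October 1946 has 31 days: 252 − 31 = 221 left.
November 1946 has 30 days: 221 − 30 = 191 left.
December 1946 has 31 days: 191 − 31 = 160 left.
January 1947 has 31 days: 160 − 31 = 129 left.
February 1947 has 28 days (1947 is not a leap year): 129 − 28 = 101 left.
March 1947 has 31 days: 101 − 31 = 70 left.
April 1947 has 30 days: 70 − 30 = 40 left.
May 1947 has 31 days: 40 − 31 = 9 left.
9 days into June 1947 → June 9, 1947.

June 9, 1947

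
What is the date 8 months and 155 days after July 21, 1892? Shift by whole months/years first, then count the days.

Advancing 8 months and 155 days from July 21, 1892: first the month/year part, then the days.
month 7 + 8 = 15, which is month 3 of year 1893 → March 1893.
Day 21 is valid in March, giving March 21, 1893.
Now add 155 days from March 21, 1893.
March has 31 days, so 31 − 21 = 10 days remain after March 21, 1893; 155 − 10 = 145 left.
April 1893 has 30 days: 145 − 30 = 115 left.
May 1893 has 31 days: 115 − 31 = 84 left.
June 1893 has 30 days: 84 − 30 = 54 left.
July 1893 has 31 days: 54 − 31 = 23 left.
23 days into August 1893 → August 23, 1893.

August 23, 1893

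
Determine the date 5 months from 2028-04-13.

Counting forward 5 months from April 13, 2028.
month 4 + 5 = 9 → September 2028.
Day 13 is valid in September, giving September 13, 2028.

September 13, 2028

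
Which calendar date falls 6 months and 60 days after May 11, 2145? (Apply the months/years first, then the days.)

Advancing 6 months and 60 days from May 11, 2145: first the month/year part, then the days.
month 5 + 6 = 11 → November 2145.
Day 11 is valid in November, giving November 11, 2145.
Now add 60 days from November 11, 2145.
November has 30 days, so 30 − 11 = 19 days remain after November 11, 2145; 60 − 19 = 41 left.
December 2145 has 31 days: 41 − 31 = 10 left.
10 days into January 2146 → January 10, 2146.

January 10, 2146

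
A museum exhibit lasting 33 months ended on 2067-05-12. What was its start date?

Going back 33 months from May 12, 2067.
month 5 − 33 = -28, which is month 8 of year 2064 → August 2064.
Day 12 is valid in August, giving August 12, 2064.

August 12, 2064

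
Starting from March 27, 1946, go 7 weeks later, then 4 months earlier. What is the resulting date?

Advancing 7 weeks (= 49 days) from March 27, 1946:
March has 31 days, so 31 − 27 = 4 days remain after March 27, 1946; 49 − 4 = 45 left.
April 1946 has 30 days: 45 − 30 = 15 left.
15 days into May 1946 → May 15, 1946.
Going back 4 months from May 15, 1946:
month 5 − 4 = 1 → January 1946.
Day 15 is valid in January, giving January 15, 1946.

January 15, 1946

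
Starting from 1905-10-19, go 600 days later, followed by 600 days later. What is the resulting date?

January 31, 1909

Advancing 600 days from October 19, 1905:
October has 31 days, so 31 − 19 = 12 days remain after October 19, 1905; 600 − 12 = 588 left.
November 1905 has 30 days: 588 − 30 = 558 left.
December 1905 has 31 days: 558 − 31 = 527 left.
January 1906 has 31 days: 527 − 31 = 496 left.
February 1906 has 28 days (1906 is not a leap year): 496 − 28 = 468 left.
March 1906 has 31 days: 468 − 31 = 437 left.
April 1906 has 30 days: 437 − 30 = 407 left.
May 1906 has 31 days: 407 − 31 = 376 left.
June 1906 has 30 days: 376 − 30 = 346 left.
July 1906 has 31 days: 346 − 31 = 315 left.
August 1906 has 31 days: 315 − 31 = 284 left.
September 1906 has 30 days: 284 − 30 = 254 left.
October 1906 has 31 days: 254 − 31 = 223 left.
November 1906 has 30 days: 223 − 30 = 193 left.
December 1906 has 31 days: 193 − 31 = 162 left.
January 1907 has 31 days: 162 − 31 = 131 left.
February 1907 has 28 days (1907 is not a leap year): 131 − 28 = 103 left.
March 1907 has 31 days: 103 − 31 = 72 left.
April 1907 has 30 days: 72 − 30 = 42 left.
May 1907 has 31 days: 42 − 31 = 11 left.
11 days into June 1907 → June 11, 1907.
Adding 600 days from June 11, 1907:
June has 30 days, so 30 − 11 = 19 days remain after June 11, 1907; 600 − 19 = 581 left.
July 1907 has 31 days: 581 − 31 = 550 left.
August 1907 has 31 days: 550 − 31 = 519 left.
September 1907 has 30 days: 519 − 30 = 489 left.
October 1907 has 31 days: 489 − 31 = 458 left.
November 1907 has 30 days: 458 − 30 = 428 left.
December 1907 has 31 days: 428 − 31 = 397 left.
January 1908 has 31 days: 397 − 31 = 366 left.
February 1908 has 29 days (1908 is a leap year): 366 − 29 = 337 left.
March 1908 has 31 days: 337 − 31 = 306 left.
April 1908 has 30 days: 306 − 30 = 276 left.
May 1908 has 31 days: 276 − 31 = 245 left.
June 1908 has 30 days: 245 − 30 = 215 left.
July 1908 has 31 days: 215 − 31 = 184 left.
August 1908 has 31 days: 184 − 31 = 153 left.
September 1908 has 30 days: 153 − 30 = 123 left.
October 1908 has 31 days: 123 − 31 = 92 left.
November 1908 has 30 days: 92 − 30 = 62 left.
December 1908 has 31 days: 62 − 31 = 31 left.
31 days into January 1909 → January 31, 1909.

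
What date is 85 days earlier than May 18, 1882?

February 22, 1882

Going back 85 days from May 18, 1882.
Going back 18 days from May 18, 1882 reaches the end of the previous month; 85 − 18 = 67 left.
April 1882 has 30 days: 67 − 30 = 37 left.
March 1882 has 31 days: 37 − 31 = 6 left.
February 1882 has 28 days; 28 − 6 = 22 → February 22, 1882.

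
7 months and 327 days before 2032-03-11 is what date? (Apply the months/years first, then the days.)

September 18, 2030

Counting back 7 months and 327 days from March 11, 2032: first the month/year part, then the days.
month 3 − 7 = -4, which is month 8 of year 2031 → August 2031.
Day 11 is valid in August, giving August 11, 2031.
Now subtract 327 days from August 11, 2031.
Going back 11 days from August 11, 2031 reaches the end of the previous month; 327 − 11 = 316 left.
July 2031 has 31 days: 316 − 31 = 285 left.
June 2031 has 30 days: 285 − 30 = 255 left.
May 2031 has 31 days: 255 − 31 = 224 left.
April 2031 has 30 days: 224 − 30 = 194 left.
March 2031 has 31 days: 194 − 31 = 163 left.
February 2031 has 28 days (2031 is not a leap year): 163 − 28 = 135 left.
January 2031 has 31 days: 135 − 31 = 104 left.
December 2030 has 31 days: 104 − 31 = 73 left.
November 2030 has 30 days: 73 − 30 = 43 left.
October 2030 has 31 days: 43 − 31 = 12 left.
September 2030 has 30 days; 30 − 12 = 18 → September 18, 2030.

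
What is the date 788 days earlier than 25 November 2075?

Going back 788 days from November 25, 2075.
Going back 25 days from November 25, 2075 reaches the end of the previous month; 788 − 25 = 763 left.
October 2075 has 31 days: 763 − 31 = 732 left.
September 2075 has 30 days: 732 − 30 = 702 left.
August 2075 has 31 days: 702 − 31 = 671 left.
July 2075 has 31 days: 671 − 31 = 640 left.
June 2075 has 30 days: 640 − 30 = 610 left.
May 2075 has 31 days: 610 − 31 = 579 left.
April 2075 has 30 days: 579 − 30 = 549 left.
March 2075 has 31 days: 549 − 31 = 518 left.
February 2075 has 28 days (2075 is not a leap year): 518 − 28 = 490 left.
January 2075 has 31 days: 490 − 31 = 459 left.
December 2074 has 31 days: 459 − 31 = 428 left.
November 2074 has 30 days: 428 − 30 = 398 left.
October 2074 has 31 days: 398 − 31 = 367 left.
September 2074 has 30 days: 367 − 30 = 337 left.
August 2074 has 31 days: 337 − 31 = 306 left.
July 2074 has 31 days: 306 − 31 = 275 left.
June 2074 has 30 days: 275 − 30 = 245 left.
May 2074 has 31 days: 245 − 31 = 214 left.
April 2074 has 30 days: 214 − 30 = 184 left.
March 2074 has 31 days: 184 − 31 = 153 left.
February 2074 has 28 days (2074 is not a leap year): 153 − 28 = 125 left.
January 2074 has 31 days: 125 − 31 = 94 left.
December 2073 has 31 days: 94 − 31 = 63 left.
November 2073 has 30 days: 63 − 30 = 33 left.
October 2073 has 31 days: 33 − 31 = 2 left.
September 2073 has 30 days; 30 − 2 = 28 → September 28, 2073.

September 28, 2073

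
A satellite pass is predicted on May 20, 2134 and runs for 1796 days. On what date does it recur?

Advancing 1796 days from May 20, 2134.
May has 31 days, so 31 − 20 = 11 days remain after May 20, 2134; 1796 − 11 = 1785 left.
June 2134 has 30 days: 1785 − 30 = 1755 left.
July 2134 has 31 days: 1755 − 31 = 1724 left.
August 2134 has 31 days: 1724 − 31 = 1693 left.
September 2134 has 30 days: 1693 − 30 = 1663 left.
October 2134 has 31 days: 1663 − 31 = 1632 left.
November 2134 has 30 days: 1632 − 30 = 1602 left.
December 2134 has 31 days: 1602 − 31 = 1571 left.
January 2135 has 31 days: 1571 − 31 = 1540 left.
February 2135 has 28 days (2135 is not a leap year): 1540 − 28 = 1512 left.
March 2135 has 31 days: 1512 − 31 = 1481 left.
April 2135 has 30 days: 1481 − 30 = 1451 left.
May 2135 has 31 days: 1451 − 31 = 1420 left.
June 2135 has 30 days: 1420 − 30 = 1390 left.
July 2135 has 31 days: 1390 − 31 = 1359 left.
August 2135 has 31 days: 1359 − 31 = 1328 left.
September 2135 has 30 days: 1328 − 30 = 1298 left.
October 2135 has 31 days: 1298 − 31 = 1267 left.
November 2135 has 30 days: 1267 − 30 = 1237 left.
December 2135 has 31 days: 1237 − 31 = 1206 left.
January 2136 has 31 days: 1206 − 31 = 1175 left.
February 2136 has 29 days (2136 is a leap year): 1175 − 29 = 1146 left.
March 2136 has 31 days: 1146 − 31 = 1115 left.
April 2136 has 30 days: 1115 − 30 = 1085 left.
May 2136 has 31 days: 1085 − 31 = 1054 left.
June 2136 has 30 days: 1054 − 30 = 1024 left.
July 2136 has 31 days: 1024 − 31 = 993 left.
August 2136 has 31 days: 993 − 31 = 962 left.
September 2136 has 30 days: 962 − 30 = 932 left.
October 2136 has 31 days: 932 − 31 = 901 left.
November 2136 has 30 days: 901 − 30 = 871 left.
December 2136 has 31 days: 871 − 31 = 840 left.
January 2137 has 31 days: 840 − 31 = 809 left.
February 2137 has 28 days (2137 is not a leap year): 809 − 28 = 781 left.
March 2137 has 31 days: 781 − 31 = 750 left.
April 2137 has 30 days: 750 − 30 = 720 left.
May 2137 has 31 days: 720 − 31 = 689 left.
June 2137 has 30 days: 689 − 30 = 659 left.
July 2137 has 31 days: 659 − 31 = 628 left.
August 2137 has 31 days: 628 − 31 = 597 left.
September 2137 has 30 days: 597 − 30 = 567 left.
October 2137 has 31 days: 567 − 31 = 536 left.
November 2137 has 30 days: 536 − 30 = 506 left.
December 2137 has 31 days: 506 − 31 = 475 left.
January 2138 has 31 days: 475 − 31 = 444 left.
February 2138 has 28 days (2138 is not a leap year): 444 − 28 = 416 left.
March 2138 has 31 days: 416 − 31 = 385 left.
April 2138 has 30 days: 385 − 30 = 355 left.
May 2138 has 31 days: 355 − 31 = 324 left.
June 2138 has 30 days: 324 − 30 = 294 left.
July 2138 has 31 days: 294 − 31 = 263 left.
August 2138 has 31 days: 263 − 31 = 232 left.
September 2138 has 30 days: 232 − 30 = 202 left.
October 2138 has 31 days: 202 − 31 = 171 left.
November 2138 has 30 days: 171 − 30 = 141 left.
December 2138 has 31 days: 141 − 31 = 110 left.
January 2139 has 31 days: 110 − 31 = 79 left.
February 2139 has 28 days (2139 is not a leap year): 79 − 28 = 51 left.
March 2139 has 31 days: 51 − 31 = 20 left.
20 days into April 2139 → April 20, 2139.

April 20, 2139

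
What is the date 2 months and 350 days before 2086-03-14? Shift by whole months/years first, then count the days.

January 29, 2085

Counting back 2 months and 350 days from March 14, 2086: first the month/year part, then the days.
month 3 − 2 = 1 → January 2086.
Day 14 is valid in January, giving January 14, 2086.
Now subtract 350 days from January 14, 2086.
Going back 14 days from January 14, 2086 reaches the end of the previous month; 350 − 14 = 336 left.
December 2085 has 31 days: 336 − 31 = 305 left.
November 2085 has 30 days: 305 − 30 = 275 left.
October 2085 has 31 days: 275 − 31 = 244 left.
September 2085 has 30 days: 244 − 30 = 214 left.
August 2085 has 31 days: 214 − 31 = 183 left.
July 2085 has 31 days: 183 − 31 = 152 left.
June 2085 has 30 days: 152 − 30 = 122 left.
May 2085 has 31 days: 122 − 31 = 91 left.
April 2085 has 30 days: 91 − 30 = 61 left.
March 2085 has 31 days: 61 − 31 = 30 left.
February 2085 has 28 days (2085 is not a leap year): 30 − 28 = 2 left.
January 2085 has 31 days; 31 − 2 = 29 → January 29, 2085.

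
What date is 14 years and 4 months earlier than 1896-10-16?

Going back 14 years and 4 months from October 16, 1896.
-14 years → 1882; month 10 − 4 = 6 → June 1882.
Day 16 is valid in June, giving June 16, 1882.

June 16, 1882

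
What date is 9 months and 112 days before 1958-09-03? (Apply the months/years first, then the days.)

August 13, 1957

Counting back 9 months and 112 days from September 3, 1958: first the month/year part, then the days.
month 9 − 9 = 0, which is month 12 of year 1957 → December 1957.
Day 3 is valid in December, giving December 3, 1957.
Now subtract 112 days from December 3, 1957.
Going back 3 days from December 3, 1957 reaches the end of the previous month; 112 − 3 = 109 left.
November 1957 has 30 days: 109 − 30 = 79 left.
October 1957 has 31 days: 79 − 31 = 48 left.
September 1957 has 30 days: 48 − 30 = 18 left.
August 1957 has 31 days; 31 − 18 = 13 → August 13, 1957.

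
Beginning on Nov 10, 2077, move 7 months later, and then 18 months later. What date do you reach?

Counting forward 7 months from November 10, 2077:
month 11 + 7 = 18, which is month 6 of year 2078 → June 2078.
Day 10 is valid in June, giving June 10, 2078.
Advancing 18 months from June 10, 2078:
month 6 + 18 = 24, which is month 12 of year 2079 → December 2079.
Day 10 is valid in December, giving December 10, 2079.

December 10, 2079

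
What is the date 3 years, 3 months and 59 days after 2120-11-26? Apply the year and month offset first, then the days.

Advancing 3 years, 3 months and 59 days from November 26, 2120: first the month/year part, then the days.
+3 years → 2123; month 11 + 3 = 14, which is month 2 of year 2124 → February 2124.
Day 26 is valid in February, giving February 26, 2124.
Now add 59 days from February 26, 2124.
February has 29 days, so 29 − 26 = 3 days remain after February 26, 2124; 59 − 3 = 56 left.
March 2124 has 31 days: 56 − 31 = 25 left.
25 days into April 2124 → April 25, 2124.

April 25, 2124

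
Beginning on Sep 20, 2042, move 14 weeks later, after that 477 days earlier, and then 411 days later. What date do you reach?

October 22, 2042

Adding 14 weeks (= 98 days) from September 20, 2042:
September has 30 days, so 30 − 20 = 10 days remain after September 20, 2042; 98 − 10 = 88 left.
October 2042 has 31 days: 88 − 31 = 57 left.
November 2042 has 30 days: 57 − 30 = 27 left.
27 days into December 2042 → December 27, 2042.
Subtracting 477 days from December 27, 2042:
Going back 27 days from December 27, 2042 reaches the end of the previous month; 477 − 27 = 450 left.
November 2042 has 30 days: 450 − 30 = 420 left.
October 2042 has 31 days: 420 − 31 = 389 left.
September 2042 has 30 days: 389 − 30 = 359 left.
August 2042 has 31 days: 359 − 31 = 328 left.
July 2042 has 31 days: 328 − 31 = 297 left.
June 2042 has 30 days: 297 − 30 = 267 left.
May 2042 has 31 days: 267 − 31 = 236 left.
April 2042 has 30 days: 236 − 30 = 206 left.
March 2042 has 31 days: 206 − 31 = 175 left.
February 2042 has 28 days (2042 is not a leap year): 175 − 28 = 147 left.
January 2042 has 31 days: 147 − 31 = 116 left.
December 2041 has 31 days: 116 − 31 = 85 left.
November 2041 has 30 days: 85 − 30 = 55 left.
October 2041 has 31 days: 55 − 31 = 24 left.
September 2041 has 30 days; 30 − 24 = 6 → September 6, 2041.
Adding 411 days from September 6, 2041:
September has 30 days, so 30 − 6 = 24 days remain after September 6, 2041; 411 − 24 = 387 left.
October 2041 has 31 days: 387 − 31 = 356 left.
November 2041 has 30 days: 356 − 30 = 326 left.
December 2041 has 31 days: 326 − 31 = 295 left.
January 2042 has 31 days: 295 − 31 = 264 left.
February 2042 has 28 days (2042 is not a leap year): 264 − 28 = 236 left.
March 2042 has 31 days: 236 − 31 = 205 left.
April 2042 has 30 days: 205 − 30 = 175 left.
May 2042 has 31 days: 175 − 31 = 144 left.
June 2042 has 30 days: 144 − 30 = 114 left.
July 2042 has 31 days: 114 − 31 = 83 left.
August 2042 has 31 days: 83 − 31 = 52 left.
September 2042 has 30 days: 52 − 30 = 22 left.
22 days into October 2042 → October 22, 2042.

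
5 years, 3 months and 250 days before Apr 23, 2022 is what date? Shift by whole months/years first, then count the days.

Subtracting 5 years, 3 months and 250 days from April 23, 2022: first the month/year part, then the days.
-5 years → 2017; month 4 − 3 = 1 → January 2017.
Day 23 is valid in January, giving January 23, 2017.
Now subtract 250 days from January 23, 2017.
Going back 23 days from January 23, 2017 reaches the end of the previous month; 250 − 23 = 227 left.
December 2016 has 31 days: 227 − 31 = 196 left.
November 2016 has 30 days: 196 − 30 = 166 left.
October 2016 has 31 days: 166 − 31 = 135 left.
September 2016 has 30 days: 135 − 30 = 105 left.
August 2016 has 31 days: 105 − 31 = 74 left.
July 2016 has 31 days: 74 − 31 = 43 left.
June 2016 has 30 days: 43 − 30 = 13 left.
May 2016 has 31 days; 31 − 13 = 18 → May 18, 2016.

May 18, 2016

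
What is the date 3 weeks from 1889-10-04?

October 25, 1889

Counting forward 3 weeks = 21 days from October 4, 1889.
October has 31 days; 4 + 21 = 25, still in October.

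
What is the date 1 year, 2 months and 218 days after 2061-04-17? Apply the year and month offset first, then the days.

January 21, 2063

Adding 1 year, 2 months and 218 days from April 17, 2061: first the month/year part, then the days.
+1 year → 2062; month 4 + 2 = 6 → June 2062.
Day 17 is valid in June, giving June 17, 2062.
Now add 218 days from June 17, 2062.
June has 30 days, so 30 − 17 = 13 days remain after June 17, 2062; 218 − 13 = 205 left.
July 2062 has 31 days: 205 − 31 = 174 left.
August 2062 has 31 days: 174 − 31 = 143 left.
September 2062 has 30 days: 143 − 30 = 113 left.
October 2062 has 31 days: 113 − 31 = 82 left.
November 2062 has 30 days: 82 − 30 = 52 left.
December 2062 has 31 days: 52 − 31 = 21 left.
21 days into January 2063 → January 21, 2063.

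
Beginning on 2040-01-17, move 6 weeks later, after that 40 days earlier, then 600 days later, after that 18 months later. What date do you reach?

Counting forward 6 weeks (= 42 days) from January 17, 2040:
January has 31 days, so 31 − 17 = 14 days remain after January 17, 2040; 42 − 14 = 28 left.
28 days into February 2040 → February 28, 2040.
Subtracting 40 days from February 28, 2040:
Going back 28 days from February 28, 2040 reaches the end of the previous month; 40 − 28 = 12 left.
January 2040 has 31 days; 31 − 12 = 19 → January 19, 2040.
Counting forward 600 days from January 19, 2040:
January has 31 days, so 31 − 19 = 12 days remain after January 19, 2040; 600 − 12 = 588 left.
February 2040 has 29 days (2040 is a leap year): 588 − 29 = 559 left.
March 2040 has 31 days: 559 − 31 = 528 left.
April 2040 has 30 days: 528 − 30 = 498 left.
May 2040 has 31 days: 498 − 31 = 467 left.
June 2040 has 30 days: 467 − 30 = 437 left.
July 2040 has 31 days: 437 − 31 = 406 left.
August 2040 has 31 days: 406 − 31 = 375 left.
September 2040 has 30 days: 375 − 30 = 345 left.
October 2040 has 31 days: 345 − 31 = 314 left.
November 2040 has 30 days: 314 − 30 = 284 left.
December 2040 has 31 days: 284 − 31 = 253 left.
January 2041 has 31 days: 253 − 31 = 222 left.
February 2041 has 28 days (2041 is not a leap year): 222 − 28 = 194 left.
March 2041 has 31 days: 194 − 31 = 163 left.
April 2041 has 30 days: 163 − 30 = 133 left.
May 2041 has 31 days: 133 − 31 = 102 left.
June 2041 has 30 days: 102 − 30 = 72 left.
July 2041 has 31 days: 72 − 31 = 41 left.
August 2041 has 31 days: 41 − 31 = 10 left.
10 days into September 2041 → September 10, 2041.
Adding 18 months from September 10, 2041:
month 9 + 18 = 27, which is month 3 of year 2043 → March 2043.
Day 10 is valid in March, giving March 10, 2043.

March 10, 2043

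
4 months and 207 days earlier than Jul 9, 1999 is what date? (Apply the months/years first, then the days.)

August 14, 1998

Going back 4 months and 207 days from July 9, 1999: first the month/year part, then the days.
month 7 − 4 = 3 → March 1999.
Day 9 is valid in March, giving March 9, 1999.
Now subtract 207 days from March 9, 1999.
Going back 9 days from March 9, 1999 reaches the end of the previous month; 207 − 9 = 198 left.
February 1999 has 28 days (1999 is not a leap year): 198 − 28 = 170 left.
January 1999 has 31 days: 170 − 31 = 139 left.
December 1998 has 31 days: 139 − 31 = 108 left.
November 1998 has 30 days: 108 − 30 = 78 left.
October 1998 has 31 days: 78 − 31 = 47 left.
September 1998 has 30 days: 47 − 30 = 17 left.
August 1998 has 31 days; 31 − 17 = 14 → August 14, 1998.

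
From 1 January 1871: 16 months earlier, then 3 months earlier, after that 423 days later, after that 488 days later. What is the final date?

Subtracting 16 months from January 1, 1871:
month 1 − 16 = -15, which is month 9 of year 1869 → September 1869.
Day 1 is valid in September, giving September 1, 1869.
Counting back 3 months from September 1, 1869:
month 9 − 3 = 6 → June 1869.
Day 1 is valid in June, giving June 1, 1869.
Adding 423 days from June 1, 1869:
June has 30 days, so 30 − 1 = 29 days remain after June 1, 1869; 423 − 29 = 394 left.
July 1869 has 31 days: 394 − 31 = 363 left.
August 1869 has 31 days: 363 − 31 = 332 left.
September 1869 has 30 days: 332 − 30 = 302 left.
October 1869 has 31 days: 302 − 31 = 271 left.
November 1869 has 30 days: 271 − 30 = 241 left.
December 1869 has 31 days: 241 − 31 = 210 left.
January 1870 has 31 days: 210 − 31 = 179 left.
February 1870 has 28 days (1870 is not a leap year): 179 − 28 = 151 left.
March 1870 has 31 days: 151 − 31 = 120 left.
April 1870 has 30 days: 120 − 30 = 90 left.
May 1870 has 31 days: 90 − 31 = 59 left.
June 1870 has 30 days: 59 − 30 = 29 left.
29 days into July 1870 → July 29, 1870.
Counting forward 488 days from July 29, 1870:
July has 31 days, so 31 − 29 = 2 days remain after July 29, 1870; 488 − 2 = 486 left.
August 1870 has 31 days: 486 − 31 = 455 left.
September 1870 has 30 days: 455 − 30 = 425 left.
October 1870 has 31 days: 425 − 31 = 394 left.
November 1870 has 30 days: 394 − 30 = 364 left.
December 1870 has 31 days: 364 − 31 = 333 left.
January 1871 has 31 days: 333 − 31 = 302 left.
February 1871 has 28 days (1871 is not a leap year): 302 − 28 = 274 left.
March 1871 has 31 days: 274 − 31 = 243 left.
April 1871 has 30 days: 243 − 30 = 213 left.
May 1871 has 31 days: 213 − 31 = 182 left.
June 1871 has 30 days: 182 − 30 = 152 left.
July 1871 has 31 days: 152 − 31 = 121 left.
August 1871 has 31 days: 121 − 31 = 90 left.
September 1871 has 30 days: 90 − 30 = 60 left.
October 1871 has 31 days: 60 − 31 = 29 left.
29 days into November 1871 → November 29, 1871.

November 29, 1871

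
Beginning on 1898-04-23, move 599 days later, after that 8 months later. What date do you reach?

Counting forward 599 days from April 23, 1898:
April has 30 days, so 30 − 23 = 7 days remain after April 23, 1898; 599 − 7 = 592 left.
May 1898 has 31 days: 592 − 31 = 561 left.
June 1898 has 30 days: 561 − 30 = 531 left.
July 1898 has 31 days: 531 − 31 = 500 left.
August 1898 has 31 days: 500 − 31 = 469 left.
September 1898 has 30 days: 469 − 30 = 439 left.
October 1898 has 31 days: 439 − 31 = 408 left.
November 1898 has 30 days: 408 − 30 = 378 left.
December 1898 has 31 days: 378 − 31 = 347 left.
January 1899 has 31 days: 347 − 31 = 316 left.
February 1899 has 28 days (1899 is not a leap year): 316 − 28 = 288 left.
March 1899 has 31 days: 288 − 31 = 257 left.
April 1899 has 30 days: 257 − 30 = 227 left.
May 1899 has 31 days: 227 − 31 = 196 left.
June 1899 has 30 days: 196 − 30 = 166 left.
July 1899 has 31 days: 166 − 31 = 135 left.
August 1899 has 31 days: 135 − 31 = 104 left.
September 1899 has 30 days: 104 − 30 = 74 left.
October 1899 has 31 days: 74 − 31 = 43 left.
November 1899 has 30 days: 43 − 30 = 13 left.
13 days into December 1899 → December 13, 1899.
Adding 8 months from December 13, 1899:
month 12 + 8 = 20, which is month 8 of year 1900 → August 1900.
Day 13 is valid in August, giving August 13, 1900.

August 13, 1900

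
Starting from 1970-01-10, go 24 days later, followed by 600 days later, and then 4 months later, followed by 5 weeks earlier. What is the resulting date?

December 22, 1971

Adding 24 days from January 10, 1970:
January has 31 days, so 31 − 10 = 21 days remain after January 10, 1970; 24 − 21 = 3 left.
3 days into February 1970 → February 3, 1970.
Counting forward 600 days from February 3, 1970:
February has 28 days, so 28 − 3 = 25 days remain after February 3, 1970; 600 − 25 = 575 left.
March 1970 has 31 days: 575 − 31 = 544 left.
April 1970 has 30 days: 544 − 30 = 514 left.
May 1970 has 31 days: 514 − 31 = 483 left.
June 1970 has 30 days: 483 − 30 = 453 left.
July 1970 has 31 days: 453 − 31 = 422 left.
August 1970 has 31 days: 422 − 31 = 391 left.
September 1970 has 30 days: 391 − 30 = 361 left.
October 1970 has 31 days: 361 − 31 = 330 left.
November 1970 has 30 days: 330 − 30 = 300 left.
December 1970 has 31 days: 300 − 31 = 269 left.
January 1971 has 31 days: 269 − 31 = 238 left.
February 1971 has 28 days (1971 is not a leap year): 238 − 28 = 210 left.
March 1971 has 31 days: 210 − 31 = 179 left.
April 1971 has 30 days: 179 − 30 = 149 left.
May 1971 has 31 days: 149 − 31 = 118 left.
June 1971 has 30 days: 118 − 30 = 88 left.
July 1971 has 31 days: 88 − 31 = 57 left.
August 1971 has 31 days: 57 − 31 = 26 left.
26 days into September 1971 → September 26, 1971.
Counting forward 4 months from September 26, 1971:
month 9 + 4 = 13, which is month 1 of year 1972 → January 1972.
Day 26 is valid in January, giving January 26, 1972.
Counting back 5 weeks (= 35 days) from January 26, 1972:
Going back 26 days from January 26, 1972 reaches the end of the previous month; 35 − 26 = 9 left.
December 1971 has 31 days; 31 − 9 = 22 → December 22, 1971.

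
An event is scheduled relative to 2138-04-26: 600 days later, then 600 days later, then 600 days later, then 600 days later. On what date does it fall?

November 20, 2144

Advancing 600 days from April 26, 2138:
April has 30 days, so 30 − 26 = 4 days remain after April 26, 2138; 600 − 4 = 596 left.
May 2138 has 31 days: 596 − 31 = 565 left.
June 2138 has 30 days: 565 − 30 = 535 left.
July 2138 has 31 days: 535 − 31 = 504 left.
August 2138 has 31 days: 504 − 31 = 473 left.
September 2138 has 30 days: 473 − 30 = 443 left.
October 2138 has 31 days: 443 − 31 = 412 left.
November 2138 has 30 days: 412 − 30 = 382 left.
December 2138 has 31 days: 382 − 31 = 351 left.
January 2139 has 31 days: 351 − 31 = 320 left.
February 2139 has 28 days (2139 is not a leap year): 320 − 28 = 292 left.
March 2139 has 31 days: 292 − 31 = 261 left.
April 2139 has 30 days: 261 − 30 = 231 left.
May 2139 has 31 days: 231 − 31 = 200 left.
June 2139 has 30 days: 200 − 30 = 170 left.
July 2139 has 31 days: 170 − 31 = 139 left.
August 2139 has 31 days: 139 − 31 = 108 left.
September 2139 has 30 days: 108 − 30 = 78 left.
October 2139 has 31 days: 78 − 31 = 47 left.
November 2139 has 30 days: 47 − 30 = 17 left.
17 days into December 2139 → December 17, 2139.
Adding 600 days from December 17, 2139:
December has 31 days, so 31 − 17 = 14 days remain after December 17, 2139; 600 − 14 = 586 left.
January 2140 has 31 days: 586 − 31 = 555 left.
February 2140 has 29 days (2140 is a leap year): 555 − 29 = 526 left.
March 2140 has 31 days: 526 − 31 = 495 left.
April 2140 has 30 days: 495 − 30 = 465 left.
May 2140 has 31 days: 465 − 31 = 434 left.
June 2140 has 30 days: 434 − 30 = 404 left.
July 2140 has 31 days: 404 − 31 = 373 left.
August 2140 has 31 days: 373 − 31 = 342 left.
September 2140 has 30 days: 342 − 30 = 312 left.
October 2140 has 31 days: 312 − 31 = 281 left.
November 2140 has 30 days: 281 − 30 = 251 left.
December 2140 has 31 days: 251 − 31 = 220 left.
January 2141 has 31 days: 220 − 31 = 189 left.
February 2141 has 28 days (2141 is not a leap year): 189 − 28 = 161 left.
March 2141 has 31 days: 161 − 31 = 130 left.
April 2141 has 30 days: 130 − 30 = 100 left.
May 2141 has 31 days: 100 − 31 = 69 left.
June 2141 has 30 days: 69 − 30 = 39 left.
July 2141 has 31 days: 39 − 31 = 8 left.
8 days into August 2141 → August 8, 2141.
Counting forward 600 days from August 8, 2141:
August has 31 days, so 31 − 8 = 23 days remain after August 8, 2141; 600 − 23 = 577 left.
September 2141 has 30 days: 577 − 30 = 547 left.
October 2141 has 31 days: 547 − 31 = 516 left.
November 2141 has 30 days: 516 − 30 = 486 left.
December 2141 has 31 days: 486 − 31 = 455 left.
January 2142 has 31 days: 455 − 31 = 424 left.
February 2142 has 28 days (2142 is not a leap year): 424 − 28 = 396 left.
March 2142 has 31 days: 396 − 31 = 365 left.
April 2142 has 30 days: 365 − 30 = 335 left.
May 2142 has 31 days: 335 − 31 = 304 left.
June 2142 has 30 days: 304 − 30 = 274 left.
July 2142 has 31 days: 274 − 31 = 243 left.
August 2142 has 31 days: 243 − 31 = 212 left.
September 2142 has 30 days: 212 − 30 = 182 left.
October 2142 has 31 days: 182 − 31 = 151 left.
November 2142 has 30 days: 151 − 30 = 121 left.
December 2142 has 31 days: 121 − 31 = 90 left.
January 2143 has 31 days: 90 − 31 = 59 left.
February 2143 has 28 days (2143 is not a leap year): 59 − 28 = 31 left.
31 days into March 2143 → March 31, 2143.
Adding 600 days from March 31, 2143:
March has 31 days, so 31 − 31 = 0 days remain after March 31, 2143; 600 − 0 = 600 left.
April 2143 has 30 days: 600 − 30 = 570 left.
May 2143 has 31 days: 570 − 31 = 539 left.
June 2143 has 30 days: 539 − 30 = 509 left.
July 2143 has 31 days: 509 − 31 = 478 left.
August 2143 has 31 days: 478 − 31 = 447 left.
September 2143 has 30 days: 447 − 30 = 417 left.
October 2143 has 31 days: 417 − 31 = 386 left.
November 2143 has 30 days: 386 − 30 = 356 left.
December 2143 has 31 days: 356 − 31 = 325 left.
January 2144 has 31 days: 325 − 31 = 294 left.
February 2144 has 29 days (2144 is a leap year): 294 − 29 = 265 left.
March 2144 has 31 days: 265 − 31 = 234 left.
April 2144 has 30 days: 234 − 30 = 204 left.
May 2144 has 31 days: 204 − 31 = 173 left.
June 2144 has 30 days: 173 − 30 = 143 left.
July 2144 has 31 days: 143 − 31 = 112 left.
August 2144 has 31 days: 112 − 31 = 81 left.
September 2144 has 30 days: 81 − 30 = 51 left.
October 2144 has 31 days: 51 − 31 = 20 left.
20 days into November 2144 → November 20, 2144.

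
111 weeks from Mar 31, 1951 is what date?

May 16, 1953

Counting forward 111 weeks = 777 days from March 31, 1951.
March has 31 days, so 31 − 31 = 0 days remain after March 31, 1951; 777 − 0 = 777 left.
April 1951 has 30 days: 777 − 30 = 747 left.
May 1951 has 31 days: 747 − 31 = 716 left.
June 1951 has 30 days: 716 − 30 = 686 left.
July 1951 has 31 days: 686 − 31 = 655 left.
August 1951 has 31 days: 655 − 31 = 624 left.
September 1951 has 30 days: 624 − 30 = 594 left.
October 1951 has 31 days: 594 − 31 = 563 left.
November 1951 has 30 days: 563 − 30 = 533 left.
December 1951 has 31 days: 533 − 31 = 502 left.
January 1952 has 31 days: 502 − 31 = 471 left.
February 1952 has 29 days (1952 is a leap year): 471 − 29 = 442 left.
March 1952 has 31 days: 442 − 31 = 411 left.
April 1952 has 30 days: 411 − 30 = 381 left.
May 1952 has 31 days: 381 − 31 = 350 left.
June 1952 has 30 days: 350 − 30 = 320 left.
July 1952 has 31 days: 320 − 31 = 289 left.
August 1952 has 31 days: 289 − 31 = 258 left.
September 1952 has 30 days: 258 − 30 = 228 left.
October 1952 has 31 days: 228 − 31 = 197 left.
November 1952 has 30 days: 197 − 30 = 167 left.
December 1952 has 31 days: 167 − 31 = 136 left.
January 1953 has 31 days: 136 − 31 = 105 left.
February 1953 has 28 days (1953 is not a leap year): 105 − 28 = 77 left.
March 1953 has 31 days: 77 − 31 = 46 left.
April 1953 has 30 days: 46 − 30 = 16 left.
16 days into May 1953 → May 16, 1953.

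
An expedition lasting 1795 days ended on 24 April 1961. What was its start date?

May 25, 1956

Subtracting 1795 days from April 24, 1961.
Going back 24 days from April 24, 1961 reaches the end of the previous month; 1795 − 24 = 1771 left.
March 1961 has 31 days: 1771 − 31 = 1740 left.
February 1961 has 28 days (1961 is not a leap year): 1740 − 28 = 1712 left.
January 1961 has 31 days: 1712 − 31 = 1681 left.
December 1960 has 31 days: 1681 − 31 = 1650 left.
November 1960 has 30 days: 1650 − 30 = 1620 left.
October 1960 has 31 days: 1620 − 31 = 1589 left.
September 1960 has 30 days: 1589 − 30 = 1559 left.
August 1960 has 31 days: 1559 − 31 = 1528 left.
July 1960 has 31 days: 1528 − 31 = 1497 left.
June 1960 has 30 days: 1497 − 30 = 1467 left.
May 1960 has 31 days: 1467 − 31 = 1436 left.
April 1960 has 30 days: 1436 − 30 = 1406 left.
March 1960 has 31 days: 1406 − 31 = 1375 left.
February 1960 has 29 days (1960 is a leap year): 1375 − 29 = 1346 left.
January 1960 has 31 days: 1346 − 31 = 1315 left.
December 1959 has 31 days: 1315 − 31 = 1284 left.
November 1959 has 30 days: 1284 − 30 = 1254 left.
October 1959 has 31 days: 1254 − 31 = 1223 left.
September 1959 has 30 days: 1223 − 30 = 1193 left.
August 1959 has 31 days: 1193 − 31 = 1162 left.
July 1959 has 31 days: 1162 − 31 = 1131 left.
June 1959 has 30 days: 1131 − 30 = 1101 left.
May 1959 has 31 days: 1101 − 31 = 1070 left.
April 1959 has 30 days: 1070 − 30 = 1040 left.
March 1959 has 31 days: 1040 − 31 = 1009 left.
February 1959 has 28 days (1959 is not a leap year): 1009 − 28 = 981 left.
January 1959 has 31 days: 981 − 31 = 950 left.
December 1958 has 31 days: 950 − 31 = 919 left.
November 1958 has 30 days: 919 − 30 = 889 left.
October 1958 has 31 days: 889 − 31 = 858 left.
September 1958 has 30 days: 858 − 30 = 828 left.
August 1958 has 31 days: 828 − 31 = 797 left.
July 1958 has 31 days: 797 − 31 = 766 left.
June 1958 has 30 days: 766 − 30 = 736 left.
May 1958 has 31 days: 736 − 31 = 705 left.
April 1958 has 30 days: 705 − 30 = 675 left.
March 1958 has 31 days: 675 − 31 = 644 left.
February 1958 has 28 days (1958 is not a leap year): 644 − 28 = 616 left.
January 1958 has 31 days: 616 − 31 = 585 left.
December 1957 has 31 days: 585 − 31 = 554 left.
November 1957 has 30 days: 554 − 30 = 524 left.
October 1957 has 31 days: 524 − 31 = 493 left.
September 1957 has 30 days: 493 − 30 = 463 left.
August 1957 has 31 days: 463 − 31 = 432 left.
July 1957 has 31 days: 432 − 31 = 401 left.
June 1957 has 30 days: 401 − 30 = 371 left.
May 1957 has 31 days: 371 − 31 = 340 left.
April 1957 has 30 days: 340 − 30 = 310 left.
March 1957 has 31 days: 310 − 31 = 279 left.
February 1957 has 28 days (1957 is not a leap year): 279 − 28 = 251 left.
January 1957 has 31 days: 251 − 31 = 220 left.
December 1956 has 31 days: 220 − 31 = 189 left.
November 1956 has 30 days: 189 − 30 = 159 left.
October 1956 has 31 days: 159 − 31 = 128 left.
September 1956 has 30 days: 128 − 30 = 98 left.
August 1956 has 31 days: 98 − 31 = 67 left.
July 1956 has 31 days: 67 − 31 = 36 left.
June 1956 has 30 days: 36 − 30 = 6 left.
May 1956 has 31 days; 31 − 6 = 25 → May 25, 1956.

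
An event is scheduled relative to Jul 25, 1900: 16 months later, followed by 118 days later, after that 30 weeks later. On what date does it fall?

Adding 16 months from July 25, 1900:
month 7 + 16 = 23, which is month 11 of year 1901 → November 1901.
Day 25 is valid in November, giving November 25, 1901.
Adding 118 days from November 25, 1901:
November has 30 days, so 30 − 25 = 5 days remain after November 25, 1901; 118 − 5 = 113 left.
December 1901 has 31 days: 113 − 31 = 82 left.
January 1902 has 31 days: 82 − 31 = 51 left.
February 1902 has 28 days (1902 is not a leap year): 51 − 28 = 23 left.
23 days into March 1902 → March 23, 1902.
Adding 30 weeks (= 210 days) from March 23, 1902:
March has 31 days, so 31 − 23 = 8 days remain after March 23, 1902; 210 − 8 = 202 left.
April 1902 has 30 days: 202 − 30 = 172 left.
May 1902 has 31 days: 172 − 31 = 141 left.
June 1902 has 30 days: 141 − 30 = 111 left.
July 1902 has 31 days: 111 − 31 = 80 left.
August 1902 has 31 days: 80 − 31 = 49 left.
September 1902 has 30 days: 49 − 30 = 19 left.
19 days into October 1902 → October 19, 1902.

October 19, 1902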